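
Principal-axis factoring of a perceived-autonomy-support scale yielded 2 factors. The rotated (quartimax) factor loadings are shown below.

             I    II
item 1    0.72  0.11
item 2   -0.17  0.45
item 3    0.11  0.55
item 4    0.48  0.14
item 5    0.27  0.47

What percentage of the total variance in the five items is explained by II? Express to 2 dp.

SS loadings for II = 0.11² + 0.45² + 0.55² + 0.14² + 0.47² = 0.7576
With 5 standardized items, total variance = 5. Proportion = 0.7576/5 = 0.1515 → 15.15%.

15.15%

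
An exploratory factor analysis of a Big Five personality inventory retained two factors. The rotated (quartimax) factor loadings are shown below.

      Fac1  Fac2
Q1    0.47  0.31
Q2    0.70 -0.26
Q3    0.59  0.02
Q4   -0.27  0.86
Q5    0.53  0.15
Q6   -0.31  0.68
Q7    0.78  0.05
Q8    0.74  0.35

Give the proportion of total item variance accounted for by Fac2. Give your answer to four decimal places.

SS loadings for Fac2 = 0.31² + (-0.26)² + 0.02² + 0.86² + 0.15² + 0.68² + 0.05² + 0.35² = 1.5136
Proportion of variance = 1.5136 / 8 = 0.1892.

0.1892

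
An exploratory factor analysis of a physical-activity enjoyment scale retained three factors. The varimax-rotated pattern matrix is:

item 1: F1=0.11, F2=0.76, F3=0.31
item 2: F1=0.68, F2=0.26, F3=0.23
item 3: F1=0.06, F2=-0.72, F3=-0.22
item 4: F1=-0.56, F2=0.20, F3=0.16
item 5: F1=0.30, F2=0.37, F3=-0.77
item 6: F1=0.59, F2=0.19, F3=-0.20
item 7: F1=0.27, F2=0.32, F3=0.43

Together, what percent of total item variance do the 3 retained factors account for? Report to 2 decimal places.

54.61%

Communalities: 0.6858, 0.5829, 0.5704, 0.3792, 0.8198, 0.4242, 0.3602; Σh² = 3.8225.
Total variance with 7 standardized items is 7, so the solution explains 3.8225/7 = 0.5461 = 54.61%.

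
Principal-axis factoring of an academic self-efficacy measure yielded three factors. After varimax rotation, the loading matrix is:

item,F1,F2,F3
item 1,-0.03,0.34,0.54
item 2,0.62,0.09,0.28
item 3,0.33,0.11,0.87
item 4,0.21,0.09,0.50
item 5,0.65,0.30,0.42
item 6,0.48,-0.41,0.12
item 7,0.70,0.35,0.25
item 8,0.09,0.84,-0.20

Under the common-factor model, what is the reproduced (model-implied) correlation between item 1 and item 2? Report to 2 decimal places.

0.16

r̂ = Σ λ_i·λ_j across factors = (-0.03)(0.62) + (0.34)(0.09) + (0.54)(0.28)
  = -0.0186 +0.0306 +0.1512 = 0.1632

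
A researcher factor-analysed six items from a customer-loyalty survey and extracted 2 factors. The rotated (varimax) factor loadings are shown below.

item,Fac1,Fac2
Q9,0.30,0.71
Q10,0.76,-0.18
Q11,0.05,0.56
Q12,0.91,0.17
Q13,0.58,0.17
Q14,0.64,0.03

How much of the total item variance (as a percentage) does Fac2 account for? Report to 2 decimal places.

15.15%

SS loadings for Fac2 = 0.71² + (-0.18)² + 0.56² + 0.17² + 0.17² + 0.03² = 0.9088
With 6 standardized items, total variance = 6. Proportion = 0.9088/6 = 0.1515 → 15.15%.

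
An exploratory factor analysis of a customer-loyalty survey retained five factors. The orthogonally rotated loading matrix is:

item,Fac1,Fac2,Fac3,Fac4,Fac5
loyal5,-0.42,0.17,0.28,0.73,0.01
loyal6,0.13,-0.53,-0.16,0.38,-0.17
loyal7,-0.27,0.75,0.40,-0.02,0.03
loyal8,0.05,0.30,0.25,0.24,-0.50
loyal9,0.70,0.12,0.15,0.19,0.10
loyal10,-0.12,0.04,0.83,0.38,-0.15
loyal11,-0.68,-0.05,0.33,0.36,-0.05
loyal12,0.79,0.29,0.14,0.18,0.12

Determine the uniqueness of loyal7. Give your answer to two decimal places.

h² = (-0.27)² + 0.75² + 0.40² + (-0.02)² + 0.03² = 0.0729 + 0.5625 + 0.1600 + 0.0004 + 0.0009 = 0.7967
Uniqueness u² = 1 − h² = 1 − 0.7967 = 0.2033

0.20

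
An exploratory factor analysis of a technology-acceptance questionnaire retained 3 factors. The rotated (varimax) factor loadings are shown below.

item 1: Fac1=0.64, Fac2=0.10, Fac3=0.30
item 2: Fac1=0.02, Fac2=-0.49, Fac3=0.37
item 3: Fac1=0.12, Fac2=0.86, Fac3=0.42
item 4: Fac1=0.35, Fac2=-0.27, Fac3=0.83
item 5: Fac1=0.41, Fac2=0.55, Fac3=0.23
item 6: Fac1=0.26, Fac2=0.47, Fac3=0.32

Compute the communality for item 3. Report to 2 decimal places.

h² = 0.12² + 0.86² + 0.42² = 0.0144 + 0.7396 + 0.1764 = 0.9304

0.93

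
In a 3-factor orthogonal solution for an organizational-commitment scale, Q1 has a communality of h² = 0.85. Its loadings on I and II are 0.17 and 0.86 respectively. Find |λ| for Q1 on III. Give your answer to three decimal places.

0.285

Under orthogonal rotation h² = Σλ², so λ_III² = h² − (0.7685) = 0.85 − 0.7685 = 0.0815.
|λ| = √0.0815 = 0.2855.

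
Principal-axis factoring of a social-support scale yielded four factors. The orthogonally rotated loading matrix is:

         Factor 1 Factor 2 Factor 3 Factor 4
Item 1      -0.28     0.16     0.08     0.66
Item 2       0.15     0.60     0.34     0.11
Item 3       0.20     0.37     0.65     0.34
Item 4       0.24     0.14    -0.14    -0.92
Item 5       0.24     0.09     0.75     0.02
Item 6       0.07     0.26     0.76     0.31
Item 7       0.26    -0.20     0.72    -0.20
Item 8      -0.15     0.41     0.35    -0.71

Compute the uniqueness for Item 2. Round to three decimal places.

h² = 0.15² + 0.60² + 0.34² + 0.11² = 0.0225 + 0.3600 + 0.1156 + 0.0121 = 0.5102
Uniqueness u² = 1 − h² = 1 − 0.5102 = 0.4898

0.490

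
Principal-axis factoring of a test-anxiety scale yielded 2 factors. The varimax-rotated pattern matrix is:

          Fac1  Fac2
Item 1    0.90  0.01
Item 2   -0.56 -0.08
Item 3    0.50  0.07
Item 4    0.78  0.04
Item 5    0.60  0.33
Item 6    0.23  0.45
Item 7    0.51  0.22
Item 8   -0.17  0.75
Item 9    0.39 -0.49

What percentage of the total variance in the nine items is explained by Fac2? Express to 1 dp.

SS loadings for Fac2 = 0.01² + (-0.08)² + 0.07² + 0.04² + 0.33² + 0.45² + 0.22² + 0.75² + (-0.49)² = 1.1754
With 9 standardized items, total variance = 9. Proportion = 1.1754/9 = 0.1306 → 13.06%.

13.1%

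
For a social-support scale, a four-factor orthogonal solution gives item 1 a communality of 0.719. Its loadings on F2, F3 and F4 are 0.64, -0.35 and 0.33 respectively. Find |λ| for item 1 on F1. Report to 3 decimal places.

Under orthogonal rotation h² = Σλ², so λ_F1² = h² − (0.6410) = 0.719 − 0.6410 = 0.0780.
|λ| = √0.0780 = 0.2793.

0.279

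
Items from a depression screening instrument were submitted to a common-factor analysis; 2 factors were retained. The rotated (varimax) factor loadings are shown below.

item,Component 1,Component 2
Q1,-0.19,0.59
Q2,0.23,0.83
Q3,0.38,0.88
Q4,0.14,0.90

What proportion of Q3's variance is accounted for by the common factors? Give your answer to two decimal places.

0.92

h² = 0.38² + 0.88² = 0.1444 + 0.7744 = 0.9188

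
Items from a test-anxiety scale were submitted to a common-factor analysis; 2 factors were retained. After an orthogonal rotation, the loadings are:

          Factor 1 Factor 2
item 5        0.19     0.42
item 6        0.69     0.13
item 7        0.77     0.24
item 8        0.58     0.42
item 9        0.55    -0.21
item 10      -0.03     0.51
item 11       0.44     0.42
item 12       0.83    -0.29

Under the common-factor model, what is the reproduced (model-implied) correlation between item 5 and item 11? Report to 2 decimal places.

r̂ = Σ λ_i·λ_j across factors = (0.19)(0.44) + (0.42)(0.42)
  = +0.0836 +0.1764 = 0.2600

0.26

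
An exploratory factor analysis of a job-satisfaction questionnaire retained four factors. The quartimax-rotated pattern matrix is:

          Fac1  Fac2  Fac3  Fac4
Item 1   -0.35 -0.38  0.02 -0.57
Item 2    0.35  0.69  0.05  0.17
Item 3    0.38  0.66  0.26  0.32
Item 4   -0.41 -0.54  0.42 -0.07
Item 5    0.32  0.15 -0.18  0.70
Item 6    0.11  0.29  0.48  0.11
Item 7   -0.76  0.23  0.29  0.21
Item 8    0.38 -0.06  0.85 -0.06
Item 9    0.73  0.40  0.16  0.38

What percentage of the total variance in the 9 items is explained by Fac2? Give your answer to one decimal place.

SS loadings for Fac2 = (-0.38)² + 0.69² + 0.66² + (-0.54)² + 0.15² + 0.29² + 0.23² + (-0.06)² + 0.40² = 1.6708
With 9 standardized items, total variance = 9. Proportion = 1.6708/9 = 0.1856 → 18.56%.

18.6%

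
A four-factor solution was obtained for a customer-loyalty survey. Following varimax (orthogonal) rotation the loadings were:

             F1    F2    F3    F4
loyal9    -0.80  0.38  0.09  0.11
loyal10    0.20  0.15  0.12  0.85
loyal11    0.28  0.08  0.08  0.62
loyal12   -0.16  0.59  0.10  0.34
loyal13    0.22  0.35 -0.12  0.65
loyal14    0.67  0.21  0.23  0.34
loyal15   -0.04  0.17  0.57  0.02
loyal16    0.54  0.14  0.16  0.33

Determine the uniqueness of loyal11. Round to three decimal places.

0.524

h² = 0.28² + 0.08² + 0.08² + 0.62² = 0.0784 + 0.0064 + 0.0064 + 0.3844 = 0.4756
Uniqueness u² = 1 − h² = 1 − 0.4756 = 0.5244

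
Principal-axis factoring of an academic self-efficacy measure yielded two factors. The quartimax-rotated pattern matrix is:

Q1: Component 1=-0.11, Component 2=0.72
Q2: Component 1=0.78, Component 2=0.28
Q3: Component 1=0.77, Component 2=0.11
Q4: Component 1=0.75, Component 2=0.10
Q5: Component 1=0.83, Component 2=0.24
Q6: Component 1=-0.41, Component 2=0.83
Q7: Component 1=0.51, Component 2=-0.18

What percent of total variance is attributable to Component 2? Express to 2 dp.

SS loadings for Component 2 = 0.72² + 0.28² + 0.11² + 0.10² + 0.24² + 0.83² + (-0.18)² = 1.3978
With 7 standardized items, total variance = 7. Proportion = 1.3978/7 = 0.1997 → 19.97%.

19.97%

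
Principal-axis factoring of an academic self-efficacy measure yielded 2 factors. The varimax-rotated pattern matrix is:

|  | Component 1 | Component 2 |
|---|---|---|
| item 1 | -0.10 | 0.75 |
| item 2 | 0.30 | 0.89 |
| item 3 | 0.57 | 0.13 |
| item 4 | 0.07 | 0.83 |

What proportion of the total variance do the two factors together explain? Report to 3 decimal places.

SS loadings by factor: 0.4298, 2.0604; total = 2.4902.
Total variance with 4 standardized items is 4, so the solution explains 2.4902/4 = 0.6225.

0.623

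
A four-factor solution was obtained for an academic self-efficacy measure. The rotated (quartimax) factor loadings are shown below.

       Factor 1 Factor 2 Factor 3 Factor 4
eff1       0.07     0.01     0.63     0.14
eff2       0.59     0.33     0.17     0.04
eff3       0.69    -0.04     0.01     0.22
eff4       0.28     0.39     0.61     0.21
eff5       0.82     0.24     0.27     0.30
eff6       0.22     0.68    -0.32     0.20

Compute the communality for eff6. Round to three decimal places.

h² = 0.22² + 0.68² + (-0.32)² + 0.20² = 0.0484 + 0.4624 + 0.1024 + 0.0400 = 0.6532

0.653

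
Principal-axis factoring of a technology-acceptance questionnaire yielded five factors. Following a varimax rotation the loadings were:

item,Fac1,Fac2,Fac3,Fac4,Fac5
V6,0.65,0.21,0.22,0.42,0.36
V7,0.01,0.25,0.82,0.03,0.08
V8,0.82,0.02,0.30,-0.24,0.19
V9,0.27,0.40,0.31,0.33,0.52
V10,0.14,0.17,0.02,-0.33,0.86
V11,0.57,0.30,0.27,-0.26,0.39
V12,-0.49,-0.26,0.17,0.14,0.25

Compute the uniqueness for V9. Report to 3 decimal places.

h² = 0.27² + 0.40² + 0.31² + 0.33² + 0.52² = 0.0729 + 0.1600 + 0.0961 + 0.1089 + 0.2704 = 0.7083
Uniqueness u² = 1 − h² = 1 − 0.7083 = 0.2917

0.292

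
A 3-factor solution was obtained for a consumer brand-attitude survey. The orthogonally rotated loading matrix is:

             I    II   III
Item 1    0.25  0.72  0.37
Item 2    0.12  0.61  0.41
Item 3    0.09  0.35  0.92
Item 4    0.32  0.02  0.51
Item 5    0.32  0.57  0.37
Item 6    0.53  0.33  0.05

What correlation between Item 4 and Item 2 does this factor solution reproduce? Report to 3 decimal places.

r̂ = Σ λ_i·λ_j across factors = (0.32)(0.12) + (0.02)(0.61) + (0.51)(0.41)
  = +0.0384 +0.0122 +0.2091 = 0.2597

0.260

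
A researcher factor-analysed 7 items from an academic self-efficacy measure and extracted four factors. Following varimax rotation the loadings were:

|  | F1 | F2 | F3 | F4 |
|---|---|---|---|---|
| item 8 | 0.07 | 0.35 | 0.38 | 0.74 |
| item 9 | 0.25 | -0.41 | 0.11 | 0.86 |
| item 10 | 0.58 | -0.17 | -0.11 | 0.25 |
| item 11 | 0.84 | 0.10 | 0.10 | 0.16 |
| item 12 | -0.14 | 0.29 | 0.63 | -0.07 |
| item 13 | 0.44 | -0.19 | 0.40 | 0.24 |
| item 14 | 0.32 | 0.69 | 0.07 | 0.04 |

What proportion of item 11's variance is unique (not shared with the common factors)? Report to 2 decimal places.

h² = 0.84² + 0.10² + 0.10² + 0.16² = 0.7056 + 0.0100 + 0.0100 + 0.0256 = 0.7512
Uniqueness u² = 1 − h² = 1 − 0.7512 = 0.2488

0.25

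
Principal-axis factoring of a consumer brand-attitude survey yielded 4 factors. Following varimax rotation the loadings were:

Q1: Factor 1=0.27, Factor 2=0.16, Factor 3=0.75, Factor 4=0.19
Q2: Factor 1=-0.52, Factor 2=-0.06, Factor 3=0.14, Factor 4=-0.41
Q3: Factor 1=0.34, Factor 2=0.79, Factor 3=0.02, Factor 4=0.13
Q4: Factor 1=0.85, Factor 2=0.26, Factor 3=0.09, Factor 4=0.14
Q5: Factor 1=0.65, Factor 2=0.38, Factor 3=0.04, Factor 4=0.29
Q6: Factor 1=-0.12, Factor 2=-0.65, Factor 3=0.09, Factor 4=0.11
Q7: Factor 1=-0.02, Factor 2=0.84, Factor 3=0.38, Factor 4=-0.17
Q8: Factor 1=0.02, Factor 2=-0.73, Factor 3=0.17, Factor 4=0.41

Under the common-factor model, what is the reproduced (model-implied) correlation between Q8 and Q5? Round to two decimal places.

r̂ = Σ λ_i·λ_j across factors = (0.02)(0.65) + (-0.73)(0.38) + (0.17)(0.04) + (0.41)(0.29)
  = +0.0130 -0.2774 +0.0068 +0.1189 = -0.1387

-0.14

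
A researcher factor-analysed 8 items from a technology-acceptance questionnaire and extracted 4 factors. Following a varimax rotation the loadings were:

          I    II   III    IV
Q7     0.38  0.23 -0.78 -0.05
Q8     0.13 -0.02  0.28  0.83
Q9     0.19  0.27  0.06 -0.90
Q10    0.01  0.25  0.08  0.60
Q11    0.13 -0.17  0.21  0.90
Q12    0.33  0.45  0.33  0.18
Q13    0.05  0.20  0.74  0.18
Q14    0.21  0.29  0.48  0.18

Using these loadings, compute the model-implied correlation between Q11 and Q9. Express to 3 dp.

r̂ = Σ λ_i·λ_j across factors = (0.13)(0.19) + (-0.17)(0.27) + (0.21)(0.06) + (0.90)(-0.90)
  = +0.0247 -0.0459 +0.0126 -0.8100 = -0.8186

-0.819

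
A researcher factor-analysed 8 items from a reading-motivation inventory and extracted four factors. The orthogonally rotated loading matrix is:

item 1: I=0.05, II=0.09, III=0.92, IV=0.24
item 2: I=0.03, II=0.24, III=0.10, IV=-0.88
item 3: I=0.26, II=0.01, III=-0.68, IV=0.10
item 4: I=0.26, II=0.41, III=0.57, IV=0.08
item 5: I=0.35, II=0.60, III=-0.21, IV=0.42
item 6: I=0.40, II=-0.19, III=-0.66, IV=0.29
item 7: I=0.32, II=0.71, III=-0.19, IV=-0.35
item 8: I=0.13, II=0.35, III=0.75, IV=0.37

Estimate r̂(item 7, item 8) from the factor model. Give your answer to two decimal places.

0.02

r̂ = Σ λ_i·λ_j across factors = (0.32)(0.13) + (0.71)(0.35) + (-0.19)(0.75) + (-0.35)(0.37)
  = +0.0416 +0.2485 -0.1425 -0.1295 = 0.0181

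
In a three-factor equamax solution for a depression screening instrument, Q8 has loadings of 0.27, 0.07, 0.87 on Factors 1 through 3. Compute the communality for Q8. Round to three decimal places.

h² = 0.27² + 0.07² + 0.87² = 0.0729 + 0.0049 + 0.7569 = 0.8347

0.835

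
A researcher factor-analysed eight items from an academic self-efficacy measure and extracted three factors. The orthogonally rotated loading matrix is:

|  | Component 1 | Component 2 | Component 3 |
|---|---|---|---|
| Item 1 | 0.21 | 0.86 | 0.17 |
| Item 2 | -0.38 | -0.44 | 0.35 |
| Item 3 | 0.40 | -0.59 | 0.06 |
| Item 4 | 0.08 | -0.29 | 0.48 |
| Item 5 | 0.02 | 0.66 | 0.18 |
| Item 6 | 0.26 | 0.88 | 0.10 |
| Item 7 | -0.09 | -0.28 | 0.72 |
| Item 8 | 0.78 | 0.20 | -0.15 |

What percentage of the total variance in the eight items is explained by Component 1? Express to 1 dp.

SS loadings for Component 1 = 0.21² + (-0.38)² + 0.40² + 0.08² + 0.02² + 0.26² + (-0.09)² + 0.78² = 1.0394
With 8 standardized items, total variance = 8. Proportion = 1.0394/8 = 0.1299 → 12.99%.

13.0%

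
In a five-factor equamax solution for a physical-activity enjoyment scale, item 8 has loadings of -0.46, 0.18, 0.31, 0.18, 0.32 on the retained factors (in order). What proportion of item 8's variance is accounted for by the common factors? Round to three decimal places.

0.475

h² = (-0.46)² + 0.18² + 0.31² + 0.18² + 0.32² = 0.2116 + 0.0324 + 0.0961 + 0.0324 + 0.1024 = 0.4749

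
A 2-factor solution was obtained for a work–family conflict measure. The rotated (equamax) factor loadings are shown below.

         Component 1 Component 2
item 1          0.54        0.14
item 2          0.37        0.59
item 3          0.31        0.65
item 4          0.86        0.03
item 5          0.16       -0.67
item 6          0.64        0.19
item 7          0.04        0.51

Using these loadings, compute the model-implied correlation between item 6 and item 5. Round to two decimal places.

-0.02

r̂ = Σ λ_i·λ_j across factors = (0.64)(0.16) + (0.19)(-0.67)
  = +0.1024 -0.1273 = -0.0249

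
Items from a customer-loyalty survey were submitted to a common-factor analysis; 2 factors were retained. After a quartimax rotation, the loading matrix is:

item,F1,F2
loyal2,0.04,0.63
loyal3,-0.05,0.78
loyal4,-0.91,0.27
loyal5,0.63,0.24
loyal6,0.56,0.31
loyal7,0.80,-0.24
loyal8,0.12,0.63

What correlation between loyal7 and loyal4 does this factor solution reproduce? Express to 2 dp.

r̂ = Σ λ_i·λ_j across factors = (0.80)(-0.91) + (-0.24)(0.27)
  = -0.7280 -0.0648 = -0.7928

-0.79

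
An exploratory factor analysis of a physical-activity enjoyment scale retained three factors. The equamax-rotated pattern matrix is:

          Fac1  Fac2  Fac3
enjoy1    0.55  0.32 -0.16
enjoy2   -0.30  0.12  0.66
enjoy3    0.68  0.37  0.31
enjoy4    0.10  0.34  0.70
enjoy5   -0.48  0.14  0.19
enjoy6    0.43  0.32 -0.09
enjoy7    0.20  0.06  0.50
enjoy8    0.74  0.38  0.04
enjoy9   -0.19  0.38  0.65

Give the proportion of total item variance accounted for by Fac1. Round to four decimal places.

0.2115

SS loadings for Fac1 = 0.55² + (-0.30)² + 0.68² + 0.10² + (-0.48)² + 0.43² + 0.20² + 0.74² + (-0.19)² = 1.9039
Proportion of variance = 1.9039 / 9 = 0.2115.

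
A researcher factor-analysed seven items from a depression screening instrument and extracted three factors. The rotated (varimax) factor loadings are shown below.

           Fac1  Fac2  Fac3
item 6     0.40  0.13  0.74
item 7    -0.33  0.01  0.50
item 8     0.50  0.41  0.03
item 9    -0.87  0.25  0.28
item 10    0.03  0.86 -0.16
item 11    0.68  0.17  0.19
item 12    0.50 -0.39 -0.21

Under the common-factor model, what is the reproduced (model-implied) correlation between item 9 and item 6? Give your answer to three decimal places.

-0.108

r̂ = Σ λ_i·λ_j across factors = (-0.87)(0.40) + (0.25)(0.13) + (0.28)(0.74)
  = -0.3480 +0.0325 +0.2072 = -0.1083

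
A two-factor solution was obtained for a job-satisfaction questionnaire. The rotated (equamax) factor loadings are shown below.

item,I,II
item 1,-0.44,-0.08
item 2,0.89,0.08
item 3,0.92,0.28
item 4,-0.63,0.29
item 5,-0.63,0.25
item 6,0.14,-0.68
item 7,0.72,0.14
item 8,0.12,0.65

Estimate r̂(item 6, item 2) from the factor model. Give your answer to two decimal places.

0.07

r̂ = Σ λ_i·λ_j across factors = (0.14)(0.89) + (-0.68)(0.08)
  = +0.1246 -0.0544 = 0.0702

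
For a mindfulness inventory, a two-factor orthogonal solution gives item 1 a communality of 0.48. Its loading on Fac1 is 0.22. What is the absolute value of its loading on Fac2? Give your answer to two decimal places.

Under orthogonal rotation h² = Σλ², so λ_Fac2² = h² − (0.0484) = 0.48 − 0.0484 = 0.4316.
|λ| = √0.4316 = 0.6570.

0.66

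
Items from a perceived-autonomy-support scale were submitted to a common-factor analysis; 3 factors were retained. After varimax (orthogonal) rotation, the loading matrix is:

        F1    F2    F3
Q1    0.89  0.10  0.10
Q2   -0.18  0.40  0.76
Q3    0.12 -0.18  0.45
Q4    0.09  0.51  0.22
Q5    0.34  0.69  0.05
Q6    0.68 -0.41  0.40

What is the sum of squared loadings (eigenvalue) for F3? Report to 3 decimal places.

1.001

SS loadings for F3 = 0.10² + 0.76² + 0.45² + 0.22² + 0.05² + 0.40² = 0.0100 + 0.5776 + 0.2025 + 0.0484 + 0.0025 + 0.1600 = 1.0010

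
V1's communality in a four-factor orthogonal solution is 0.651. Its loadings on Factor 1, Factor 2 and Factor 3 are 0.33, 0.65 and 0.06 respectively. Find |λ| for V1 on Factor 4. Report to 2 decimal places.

Under orthogonal rotation h² = Σλ², so λ_Factor 4² = h² − (0.5350) = 0.651 − 0.5350 = 0.1160.
|λ| = √0.1160 = 0.3406.

0.34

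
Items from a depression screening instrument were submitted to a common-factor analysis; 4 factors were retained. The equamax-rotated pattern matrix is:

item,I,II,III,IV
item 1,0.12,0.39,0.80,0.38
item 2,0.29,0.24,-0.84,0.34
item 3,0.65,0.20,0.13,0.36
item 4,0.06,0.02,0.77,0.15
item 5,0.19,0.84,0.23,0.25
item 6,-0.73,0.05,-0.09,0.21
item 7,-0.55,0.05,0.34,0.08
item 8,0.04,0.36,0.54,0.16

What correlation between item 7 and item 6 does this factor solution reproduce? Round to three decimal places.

0.390

r̂ = Σ λ_i·λ_j across factors = (-0.55)(-0.73) + (0.05)(0.05) + (0.34)(-0.09) + (0.08)(0.21)
  = +0.4015 +0.0025 -0.0306 +0.0168 = 0.3902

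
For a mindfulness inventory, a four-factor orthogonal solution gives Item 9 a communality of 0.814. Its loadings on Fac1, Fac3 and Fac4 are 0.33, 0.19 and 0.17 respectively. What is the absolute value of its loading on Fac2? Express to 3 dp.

0.800

Under orthogonal rotation h² = Σλ², so λ_Fac2² = h² − (0.1739) = 0.814 − 0.1739 = 0.6401.
|λ| = √0.6401 = 0.8001.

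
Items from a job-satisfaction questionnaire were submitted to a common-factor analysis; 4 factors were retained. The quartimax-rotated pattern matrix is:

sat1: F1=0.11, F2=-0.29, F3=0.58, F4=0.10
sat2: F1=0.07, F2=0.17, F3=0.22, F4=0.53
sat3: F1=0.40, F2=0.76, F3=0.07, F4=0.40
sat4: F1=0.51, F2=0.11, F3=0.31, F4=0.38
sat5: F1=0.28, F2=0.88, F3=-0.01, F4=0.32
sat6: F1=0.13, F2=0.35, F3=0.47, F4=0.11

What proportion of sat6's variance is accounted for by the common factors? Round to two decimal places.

h² = 0.13² + 0.35² + 0.47² + 0.11² = 0.0169 + 0.1225 + 0.2209 + 0.0121 = 0.3724

0.37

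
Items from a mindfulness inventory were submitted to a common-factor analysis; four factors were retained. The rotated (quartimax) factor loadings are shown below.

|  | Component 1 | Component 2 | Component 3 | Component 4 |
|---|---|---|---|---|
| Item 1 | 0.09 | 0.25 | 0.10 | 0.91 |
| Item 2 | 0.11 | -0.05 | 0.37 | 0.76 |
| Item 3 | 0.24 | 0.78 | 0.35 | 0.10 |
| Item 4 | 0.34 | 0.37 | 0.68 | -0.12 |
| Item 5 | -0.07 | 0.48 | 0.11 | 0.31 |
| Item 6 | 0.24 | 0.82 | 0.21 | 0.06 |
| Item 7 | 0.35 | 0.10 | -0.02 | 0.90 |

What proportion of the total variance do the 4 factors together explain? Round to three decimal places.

Communalities: 0.9087, 0.7291, 0.7985, 0.7293, 0.3435, 0.7777, 0.9429; Σh² = 5.2297.
Total variance with 7 standardized items is 7, so the solution explains 5.2297/7 = 0.7471.

0.747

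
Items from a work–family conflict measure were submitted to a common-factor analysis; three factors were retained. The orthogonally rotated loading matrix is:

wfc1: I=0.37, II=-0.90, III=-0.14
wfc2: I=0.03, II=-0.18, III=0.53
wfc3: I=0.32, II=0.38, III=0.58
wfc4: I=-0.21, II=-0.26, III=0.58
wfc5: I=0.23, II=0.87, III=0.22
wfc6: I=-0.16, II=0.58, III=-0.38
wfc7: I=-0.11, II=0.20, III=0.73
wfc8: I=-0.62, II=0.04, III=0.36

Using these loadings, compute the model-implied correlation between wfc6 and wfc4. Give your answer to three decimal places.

r̂ = Σ λ_i·λ_j across factors = (-0.16)(-0.21) + (0.58)(-0.26) + (-0.38)(0.58)
  = +0.0336 -0.1508 -0.2204 = -0.3376

-0.338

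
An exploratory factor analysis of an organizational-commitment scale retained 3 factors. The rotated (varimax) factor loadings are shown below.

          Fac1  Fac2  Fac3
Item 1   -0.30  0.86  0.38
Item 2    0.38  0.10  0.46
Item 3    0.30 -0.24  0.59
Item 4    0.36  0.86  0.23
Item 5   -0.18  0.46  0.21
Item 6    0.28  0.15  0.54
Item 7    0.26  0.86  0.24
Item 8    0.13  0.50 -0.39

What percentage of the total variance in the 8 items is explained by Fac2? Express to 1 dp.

34.6%

SS loadings for Fac2 = 0.86² + 0.10² + (-0.24)² + 0.86² + 0.46² + 0.15² + 0.86² + 0.50² = 2.7705
With 8 standardized items, total variance = 8. Proportion = 2.7705/8 = 0.3463 → 34.63%.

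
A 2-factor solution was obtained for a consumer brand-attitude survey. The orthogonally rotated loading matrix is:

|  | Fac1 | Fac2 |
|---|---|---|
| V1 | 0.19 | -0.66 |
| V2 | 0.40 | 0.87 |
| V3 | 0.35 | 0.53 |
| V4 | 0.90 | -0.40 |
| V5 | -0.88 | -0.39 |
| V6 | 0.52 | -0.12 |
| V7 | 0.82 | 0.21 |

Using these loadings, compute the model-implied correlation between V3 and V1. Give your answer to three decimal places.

r̂ = Σ λ_i·λ_j across factors = (0.35)(0.19) + (0.53)(-0.66)
  = +0.0665 -0.3498 = -0.2833

-0.283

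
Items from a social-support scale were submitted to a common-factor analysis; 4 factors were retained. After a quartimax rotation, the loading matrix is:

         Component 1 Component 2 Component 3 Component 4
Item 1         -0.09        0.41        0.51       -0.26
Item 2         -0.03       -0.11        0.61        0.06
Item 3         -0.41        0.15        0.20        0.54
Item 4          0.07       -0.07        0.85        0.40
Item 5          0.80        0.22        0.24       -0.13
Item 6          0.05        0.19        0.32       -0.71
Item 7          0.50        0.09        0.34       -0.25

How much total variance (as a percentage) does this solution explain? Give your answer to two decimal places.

Communalities: 0.5039, 0.3887, 0.5222, 0.8923, 0.7629, 0.6451, 0.4362; Σh² = 4.1513.
Total variance with 7 standardized items is 7, so the solution explains 4.1513/7 = 0.5930 = 59.30%.

59.30%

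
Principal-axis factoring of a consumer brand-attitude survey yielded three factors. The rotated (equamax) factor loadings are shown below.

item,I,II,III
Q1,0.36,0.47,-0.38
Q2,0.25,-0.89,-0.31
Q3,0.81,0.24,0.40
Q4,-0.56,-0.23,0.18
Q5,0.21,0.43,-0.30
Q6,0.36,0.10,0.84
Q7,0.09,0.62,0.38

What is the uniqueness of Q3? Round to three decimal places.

h² = 0.81² + 0.24² + 0.40² = 0.6561 + 0.0576 + 0.1600 = 0.8737
Uniqueness u² = 1 − h² = 1 − 0.8737 = 0.1263

0.126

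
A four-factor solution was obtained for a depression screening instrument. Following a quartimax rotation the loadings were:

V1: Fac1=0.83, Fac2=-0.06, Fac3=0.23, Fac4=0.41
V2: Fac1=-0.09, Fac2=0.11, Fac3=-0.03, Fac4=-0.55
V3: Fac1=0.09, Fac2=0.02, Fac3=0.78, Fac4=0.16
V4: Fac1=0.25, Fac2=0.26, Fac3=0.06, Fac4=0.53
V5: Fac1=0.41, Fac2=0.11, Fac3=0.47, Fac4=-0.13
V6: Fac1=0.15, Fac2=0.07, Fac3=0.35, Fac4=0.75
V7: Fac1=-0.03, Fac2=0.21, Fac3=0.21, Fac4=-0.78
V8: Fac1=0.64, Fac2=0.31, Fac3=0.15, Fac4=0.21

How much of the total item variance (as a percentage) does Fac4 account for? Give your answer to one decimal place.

25.1%

SS loadings for Fac4 = 0.41² + (-0.55)² + 0.16² + 0.53² + (-0.13)² + 0.75² + (-0.78)² + 0.21² = 2.0090
With 8 standardized items, total variance = 8. Proportion = 2.0090/8 = 0.2511 → 25.11%.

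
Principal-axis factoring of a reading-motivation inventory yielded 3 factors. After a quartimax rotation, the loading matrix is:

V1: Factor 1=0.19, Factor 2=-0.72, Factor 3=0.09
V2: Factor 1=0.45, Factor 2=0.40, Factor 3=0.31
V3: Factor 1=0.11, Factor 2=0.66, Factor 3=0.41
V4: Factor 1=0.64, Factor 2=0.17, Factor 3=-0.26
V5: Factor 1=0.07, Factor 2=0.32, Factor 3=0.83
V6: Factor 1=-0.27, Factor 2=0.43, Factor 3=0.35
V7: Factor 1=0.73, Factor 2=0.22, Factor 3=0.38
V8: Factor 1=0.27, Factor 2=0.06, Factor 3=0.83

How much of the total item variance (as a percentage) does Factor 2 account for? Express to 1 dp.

SS loadings for Factor 2 = (-0.72)² + 0.40² + 0.66² + 0.17² + 0.32² + 0.43² + 0.22² + 0.06² = 1.4822
With 8 standardized items, total variance = 8. Proportion = 1.4822/8 = 0.1853 → 18.53%.

18.5%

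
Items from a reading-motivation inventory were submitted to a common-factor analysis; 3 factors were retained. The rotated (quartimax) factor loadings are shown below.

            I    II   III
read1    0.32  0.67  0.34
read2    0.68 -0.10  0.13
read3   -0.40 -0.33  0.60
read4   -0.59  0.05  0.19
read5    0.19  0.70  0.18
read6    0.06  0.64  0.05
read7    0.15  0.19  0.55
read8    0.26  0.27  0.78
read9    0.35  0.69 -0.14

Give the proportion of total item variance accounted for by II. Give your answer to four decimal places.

SS loadings for II = 0.67² + (-0.10)² + (-0.33)² + 0.05² + 0.70² + 0.64² + 0.19² + 0.27² + 0.69² = 2.0550
Proportion of variance = 2.0550 / 9 = 0.2283.

0.2283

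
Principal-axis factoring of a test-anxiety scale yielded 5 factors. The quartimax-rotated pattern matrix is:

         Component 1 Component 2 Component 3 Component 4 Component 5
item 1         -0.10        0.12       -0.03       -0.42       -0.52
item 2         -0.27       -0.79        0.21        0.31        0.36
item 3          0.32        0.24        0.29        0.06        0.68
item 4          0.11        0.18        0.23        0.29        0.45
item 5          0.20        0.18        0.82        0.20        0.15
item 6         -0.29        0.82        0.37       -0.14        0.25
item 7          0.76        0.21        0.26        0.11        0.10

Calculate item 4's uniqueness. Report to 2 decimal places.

h² = 0.11² + 0.18² + 0.23² + 0.29² + 0.45² = 0.0121 + 0.0324 + 0.0529 + 0.0841 + 0.2025 = 0.3840
Uniqueness u² = 1 − h² = 1 − 0.3840 = 0.6160

0.62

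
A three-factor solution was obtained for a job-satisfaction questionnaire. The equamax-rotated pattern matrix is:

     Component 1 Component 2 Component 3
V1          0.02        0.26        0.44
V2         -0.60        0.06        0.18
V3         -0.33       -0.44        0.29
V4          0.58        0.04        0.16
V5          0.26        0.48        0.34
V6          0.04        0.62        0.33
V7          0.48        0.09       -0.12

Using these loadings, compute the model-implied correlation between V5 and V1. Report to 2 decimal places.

0.28

r̂ = Σ λ_i·λ_j across factors = (0.26)(0.02) + (0.48)(0.26) + (0.34)(0.44)
  = +0.0052 +0.1248 +0.1496 = 0.2796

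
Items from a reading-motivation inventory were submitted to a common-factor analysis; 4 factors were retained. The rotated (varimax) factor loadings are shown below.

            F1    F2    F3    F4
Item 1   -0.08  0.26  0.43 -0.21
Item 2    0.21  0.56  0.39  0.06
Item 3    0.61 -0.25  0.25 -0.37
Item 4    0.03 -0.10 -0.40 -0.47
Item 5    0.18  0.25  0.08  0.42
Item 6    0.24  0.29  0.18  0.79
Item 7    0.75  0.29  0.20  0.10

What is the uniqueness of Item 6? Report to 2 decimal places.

h² = 0.24² + 0.29² + 0.18² + 0.79² = 0.0576 + 0.0841 + 0.0324 + 0.6241 = 0.7982
Uniqueness u² = 1 − h² = 1 − 0.7982 = 0.2018

0.20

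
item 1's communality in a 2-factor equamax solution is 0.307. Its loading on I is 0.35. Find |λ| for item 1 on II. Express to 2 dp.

0.43

Under orthogonal rotation h² = Σλ², so λ_II² = h² − (0.1225) = 0.307 − 0.1225 = 0.1845.
|λ| = √0.1845 = 0.4295.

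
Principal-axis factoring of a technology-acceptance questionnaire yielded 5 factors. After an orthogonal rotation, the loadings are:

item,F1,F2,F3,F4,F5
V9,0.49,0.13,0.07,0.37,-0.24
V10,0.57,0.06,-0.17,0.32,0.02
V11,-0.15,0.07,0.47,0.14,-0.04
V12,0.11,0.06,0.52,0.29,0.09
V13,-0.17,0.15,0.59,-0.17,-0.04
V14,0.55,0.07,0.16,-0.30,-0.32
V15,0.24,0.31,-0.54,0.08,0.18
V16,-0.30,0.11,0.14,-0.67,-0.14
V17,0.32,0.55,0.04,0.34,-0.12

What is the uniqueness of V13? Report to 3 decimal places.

h² = (-0.17)² + 0.15² + 0.59² + (-0.17)² + (-0.04)² = 0.0289 + 0.0225 + 0.3481 + 0.0289 + 0.0016 = 0.4300
Uniqueness u² = 1 − h² = 1 − 0.4300 = 0.5700

0.570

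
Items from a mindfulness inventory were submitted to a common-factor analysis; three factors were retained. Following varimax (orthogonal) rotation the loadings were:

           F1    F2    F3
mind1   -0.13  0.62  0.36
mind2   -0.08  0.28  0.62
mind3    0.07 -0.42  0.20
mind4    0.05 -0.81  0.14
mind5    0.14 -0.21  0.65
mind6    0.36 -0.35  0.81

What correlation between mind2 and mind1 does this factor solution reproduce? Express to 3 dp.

0.407

r̂ = Σ λ_i·λ_j across factors = (-0.08)(-0.13) + (0.28)(0.62) + (0.62)(0.36)
  = +0.0104 +0.1736 +0.2232 = 0.4072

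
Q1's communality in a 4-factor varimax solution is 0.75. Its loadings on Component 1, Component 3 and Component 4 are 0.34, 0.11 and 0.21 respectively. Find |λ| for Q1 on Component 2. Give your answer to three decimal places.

0.760

Under orthogonal rotation h² = Σλ², so λ_Component 2² = h² − (0.1718) = 0.75 − 0.1718 = 0.5782.
|λ| = √0.5782 = 0.7604.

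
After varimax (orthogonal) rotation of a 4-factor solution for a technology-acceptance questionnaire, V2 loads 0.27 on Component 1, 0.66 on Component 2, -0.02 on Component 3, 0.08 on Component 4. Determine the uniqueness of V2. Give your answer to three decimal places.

0.485

h² = 0.27² + 0.66² + (-0.02)² + 0.08² = 0.0729 + 0.4356 + 0.0004 + 0.0064 = 0.5153
Uniqueness u² = 1 − h² = 1 − 0.5153 = 0.4847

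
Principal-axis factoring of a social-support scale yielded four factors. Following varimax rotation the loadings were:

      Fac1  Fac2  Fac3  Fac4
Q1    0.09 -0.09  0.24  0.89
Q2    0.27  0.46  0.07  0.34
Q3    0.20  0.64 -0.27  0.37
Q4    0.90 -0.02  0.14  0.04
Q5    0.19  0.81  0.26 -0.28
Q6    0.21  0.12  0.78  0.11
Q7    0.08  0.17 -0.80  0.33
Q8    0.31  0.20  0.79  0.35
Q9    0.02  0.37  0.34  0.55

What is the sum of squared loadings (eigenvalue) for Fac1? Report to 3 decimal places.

1.114

SS loadings for Fac1 = 0.09² + 0.27² + 0.20² + 0.90² + 0.19² + 0.21² + 0.08² + 0.31² + 0.02² = 0.0081 + 0.0729 + 0.0400 + 0.8100 + 0.0361 + 0.0441 + 0.0064 + 0.0961 + 0.0004 = 1.1141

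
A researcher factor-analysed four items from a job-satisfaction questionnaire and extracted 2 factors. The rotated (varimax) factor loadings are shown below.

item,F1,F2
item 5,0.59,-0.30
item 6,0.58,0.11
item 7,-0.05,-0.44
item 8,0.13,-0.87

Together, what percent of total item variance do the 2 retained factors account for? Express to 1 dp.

Communalities: 0.4381, 0.3485, 0.1961, 0.7738; Σh² = 1.7565.
Total variance with 4 standardized items is 4, so the solution explains 1.7565/4 = 0.4391 = 43.91%.

43.9%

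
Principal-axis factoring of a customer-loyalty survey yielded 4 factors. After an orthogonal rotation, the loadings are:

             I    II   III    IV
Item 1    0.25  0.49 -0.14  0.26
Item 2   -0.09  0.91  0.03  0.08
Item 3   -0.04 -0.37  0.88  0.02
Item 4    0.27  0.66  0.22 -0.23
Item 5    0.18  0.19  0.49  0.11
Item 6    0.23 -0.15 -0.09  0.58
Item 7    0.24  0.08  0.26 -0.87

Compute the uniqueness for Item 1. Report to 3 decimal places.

0.610

h² = 0.25² + 0.49² + (-0.14)² + 0.26² = 0.0625 + 0.2401 + 0.0196 + 0.0676 = 0.3898
Uniqueness u² = 1 − h² = 1 − 0.3898 = 0.6102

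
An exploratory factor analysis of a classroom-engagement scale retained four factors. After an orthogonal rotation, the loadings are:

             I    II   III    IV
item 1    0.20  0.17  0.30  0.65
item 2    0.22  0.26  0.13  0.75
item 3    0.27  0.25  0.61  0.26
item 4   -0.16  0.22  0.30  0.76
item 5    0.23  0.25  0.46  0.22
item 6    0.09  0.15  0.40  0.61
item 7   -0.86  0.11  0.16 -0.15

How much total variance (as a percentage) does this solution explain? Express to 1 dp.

61.9%

SS loadings by factor: 0.9875, 0.3045, 0.9662, 2.0732; total = 4.3314.
Total variance with 7 standardized items is 7, so the solution explains 4.3314/7 = 0.6188 = 61.88%.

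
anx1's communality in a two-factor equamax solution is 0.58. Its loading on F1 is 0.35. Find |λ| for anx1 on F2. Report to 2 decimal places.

Under orthogonal rotation h² = Σλ², so λ_F2² = h² − (0.1225) = 0.58 − 0.1225 = 0.4575.
|λ| = √0.4575 = 0.6764.

0.68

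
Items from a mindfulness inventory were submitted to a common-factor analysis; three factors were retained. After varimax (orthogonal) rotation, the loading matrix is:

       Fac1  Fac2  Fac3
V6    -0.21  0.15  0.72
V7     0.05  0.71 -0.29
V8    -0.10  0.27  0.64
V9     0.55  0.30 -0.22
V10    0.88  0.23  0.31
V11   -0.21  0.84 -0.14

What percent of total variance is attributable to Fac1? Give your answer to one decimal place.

19.6%

SS loadings for Fac1 = (-0.21)² + 0.05² + (-0.10)² + 0.55² + 0.88² + (-0.21)² = 1.1776
With 6 standardized items, total variance = 6. Proportion = 1.1776/6 = 0.1963 → 19.63%.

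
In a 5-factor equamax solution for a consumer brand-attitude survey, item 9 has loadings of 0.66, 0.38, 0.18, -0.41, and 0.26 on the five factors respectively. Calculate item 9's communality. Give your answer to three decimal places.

h² = 0.66² + 0.38² + 0.18² + (-0.41)² + 0.26² = 0.4356 + 0.1444 + 0.0324 + 0.1681 + 0.0676 = 0.8481

0.848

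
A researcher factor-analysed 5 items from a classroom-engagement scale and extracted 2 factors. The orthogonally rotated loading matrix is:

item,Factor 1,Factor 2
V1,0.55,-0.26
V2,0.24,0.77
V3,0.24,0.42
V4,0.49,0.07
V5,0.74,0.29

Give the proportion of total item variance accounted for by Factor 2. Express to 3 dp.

0.185

SS loadings for Factor 2 = (-0.26)² + 0.77² + 0.42² + 0.07² + 0.29² = 0.9259
Proportion of variance = 0.9259 / 5 = 0.1852.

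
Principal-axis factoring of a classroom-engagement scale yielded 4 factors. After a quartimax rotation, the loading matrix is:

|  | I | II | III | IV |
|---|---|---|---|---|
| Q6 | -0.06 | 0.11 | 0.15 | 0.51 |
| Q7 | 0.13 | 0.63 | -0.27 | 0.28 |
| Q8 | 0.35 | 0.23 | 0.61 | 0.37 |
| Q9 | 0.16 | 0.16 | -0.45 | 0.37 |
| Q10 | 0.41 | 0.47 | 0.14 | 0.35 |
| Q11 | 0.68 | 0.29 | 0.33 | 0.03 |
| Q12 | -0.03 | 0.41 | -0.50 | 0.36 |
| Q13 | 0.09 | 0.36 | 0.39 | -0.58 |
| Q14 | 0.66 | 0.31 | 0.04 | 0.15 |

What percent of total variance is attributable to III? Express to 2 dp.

SS loadings for III = 0.15² + (-0.27)² + 0.61² + (-0.45)² + 0.14² + 0.33² + (-0.50)² + 0.39² + 0.04² = 1.2022
With 9 standardized items, total variance = 9. Proportion = 1.2022/9 = 0.1336 → 13.36%.

13.36%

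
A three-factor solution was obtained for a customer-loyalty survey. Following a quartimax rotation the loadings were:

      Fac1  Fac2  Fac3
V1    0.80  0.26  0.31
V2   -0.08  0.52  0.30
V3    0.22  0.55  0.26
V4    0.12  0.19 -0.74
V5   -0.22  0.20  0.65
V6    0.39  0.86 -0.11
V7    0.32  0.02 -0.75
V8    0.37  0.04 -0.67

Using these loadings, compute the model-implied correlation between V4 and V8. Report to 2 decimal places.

0.55

r̂ = Σ λ_i·λ_j across factors = (0.12)(0.37) + (0.19)(0.04) + (-0.74)(-0.67)
  = +0.0444 +0.0076 +0.4958 = 0.5478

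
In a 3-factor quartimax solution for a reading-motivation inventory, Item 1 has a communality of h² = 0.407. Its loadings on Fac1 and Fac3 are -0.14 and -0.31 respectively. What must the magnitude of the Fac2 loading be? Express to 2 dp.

0.54

Under orthogonal rotation h² = Σλ², so λ_Fac2² = h² − (0.1157) = 0.407 − 0.1157 = 0.2913.
|λ| = √0.2913 = 0.5397.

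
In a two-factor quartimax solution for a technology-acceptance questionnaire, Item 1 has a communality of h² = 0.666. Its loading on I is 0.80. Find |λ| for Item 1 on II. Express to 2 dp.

0.16

Under orthogonal rotation h² = Σλ², so λ_II² = h² − (0.6400) = 0.666 − 0.6400 = 0.0260.
|λ| = √0.0260 = 0.1612.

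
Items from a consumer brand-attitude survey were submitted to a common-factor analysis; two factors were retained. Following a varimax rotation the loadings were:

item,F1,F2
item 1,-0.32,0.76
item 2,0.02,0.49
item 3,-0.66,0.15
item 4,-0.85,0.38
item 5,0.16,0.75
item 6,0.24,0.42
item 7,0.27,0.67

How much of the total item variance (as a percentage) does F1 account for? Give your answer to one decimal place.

SS loadings for F1 = (-0.32)² + 0.02² + (-0.66)² + (-0.85)² + 0.16² + 0.24² + 0.27² = 1.4170
With 7 standardized items, total variance = 7. Proportion = 1.4170/7 = 0.2024 → 20.24%.

20.2%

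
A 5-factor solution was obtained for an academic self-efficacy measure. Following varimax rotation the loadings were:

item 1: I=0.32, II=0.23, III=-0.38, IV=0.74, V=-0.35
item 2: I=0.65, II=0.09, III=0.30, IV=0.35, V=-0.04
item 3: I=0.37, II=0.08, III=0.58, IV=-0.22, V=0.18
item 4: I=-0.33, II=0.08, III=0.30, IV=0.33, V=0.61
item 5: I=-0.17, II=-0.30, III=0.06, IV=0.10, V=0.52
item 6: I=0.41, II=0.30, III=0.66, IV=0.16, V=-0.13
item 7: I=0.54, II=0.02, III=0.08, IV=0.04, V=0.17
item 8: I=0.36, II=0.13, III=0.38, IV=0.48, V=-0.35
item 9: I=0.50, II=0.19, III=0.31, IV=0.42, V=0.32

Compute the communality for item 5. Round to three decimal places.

0.403

h² = (-0.17)² + (-0.30)² + 0.06² + 0.10² + 0.52² = 0.0289 + 0.0900 + 0.0036 + 0.0100 + 0.2704 = 0.4029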